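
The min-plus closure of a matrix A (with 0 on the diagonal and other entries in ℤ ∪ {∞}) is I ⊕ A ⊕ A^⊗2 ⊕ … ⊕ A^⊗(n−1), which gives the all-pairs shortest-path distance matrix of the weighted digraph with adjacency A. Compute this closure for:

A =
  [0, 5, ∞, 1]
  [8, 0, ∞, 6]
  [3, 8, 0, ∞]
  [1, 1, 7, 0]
Closure =
  [0, 2, 8, 1]
  [7, 0, 13, 6]
  [3, 5, 0, 4]
  [1, 1, 7, 0]

This is the Floyd-Warshall all-pairs shortest-path computation. For each intermediate vertex k = 0, 1, …, 3, update dist[i][j] ← min(dist[i][j], dist[i][k] + dist[k][j]). The final matrix gives, for each (i, j), the minimum total weight of any directed path from i to j (possibly empty when i = j).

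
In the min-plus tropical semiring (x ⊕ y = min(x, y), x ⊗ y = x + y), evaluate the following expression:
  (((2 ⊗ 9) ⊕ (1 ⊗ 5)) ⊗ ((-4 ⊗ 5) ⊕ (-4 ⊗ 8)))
(((2 ⊗ 9) ⊕ (1 ⊗ 5)) ⊗ ((-4 ⊗ 5) ⊕ (-4 ⊗ 8))) = 7

Expand innermost to outermost. Recall ⊕ takes the minimum of its arguments and ⊗ takes their sum. Working out the expression (((2 ⊗ 9) ⊕ (1 ⊗ 5)) ⊗ ((-4 ⊗ 5) ⊕ (-4 ⊗ 8))) gives 7.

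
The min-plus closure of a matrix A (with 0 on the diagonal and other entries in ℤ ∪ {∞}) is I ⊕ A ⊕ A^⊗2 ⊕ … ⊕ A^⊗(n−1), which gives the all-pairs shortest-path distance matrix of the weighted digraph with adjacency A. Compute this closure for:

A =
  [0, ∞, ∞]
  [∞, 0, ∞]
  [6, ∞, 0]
Closure =
  [0, ∞, ∞]
  [∞, 0, ∞]
  [6, ∞, 0]

This is the Floyd-Warshall all-pairs shortest-path computation. For each intermediate vertex k = 0, 1, …, 2, update dist[i][j] ← min(dist[i][j], dist[i][k] + dist[k][j]). The final matrix gives, for each (i, j), the minimum total weight of any directed path from i to j (possibly empty when i = j).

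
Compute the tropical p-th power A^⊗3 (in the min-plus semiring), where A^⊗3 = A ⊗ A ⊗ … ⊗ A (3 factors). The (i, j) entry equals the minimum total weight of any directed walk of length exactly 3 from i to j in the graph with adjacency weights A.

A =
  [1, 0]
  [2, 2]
A^⊗3 =
  [3, 2]
  [4, 3]

Each entry (A^⊗3)_ij equals the minimum over all length-3 walks i = v_0 → v_1 → … → v_3 = j of Σ_t A[v_t][v_{t+1}]. For example, for (i, j) = (0, 1) we minimise over 4 possible intermediate vertex sequences; the minimum is 2, attained along the walk 0 → 0 → 0 → 1.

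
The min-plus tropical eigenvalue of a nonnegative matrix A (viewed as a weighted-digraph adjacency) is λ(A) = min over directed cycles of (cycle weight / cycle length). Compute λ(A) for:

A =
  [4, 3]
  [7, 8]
λ(A) = 4

Enumerate directed cycles and compute their means (weight / length). Sample:
  cycle 0 → 0: weight = 4, length = 1, mean = 4/1 ≈ 4.000
  cycle 1 → 1: weight = 8, length = 1, mean = 8/1 ≈ 8.000
  cycle 0 → 1 → 0: weight = 10, length = 2, mean = 10/2 ≈ 5.000
  cycle 1 → 0 → 1: weight = 10, length = 2, mean = 10/2 ≈ 5.000
Minimum mean = 4.000, attained e.g. along the cycle 0 → 0 with weight 4 and length 1. So λ(A) = 4/1 = 4.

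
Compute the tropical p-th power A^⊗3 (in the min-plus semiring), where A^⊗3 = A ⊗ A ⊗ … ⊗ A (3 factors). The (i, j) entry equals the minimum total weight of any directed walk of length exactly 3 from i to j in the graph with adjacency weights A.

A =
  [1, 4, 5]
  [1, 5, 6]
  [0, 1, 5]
A^⊗3 =
  [3, 6, 7]
  [3, 6, 7]
  [2, 5, 6]

Each entry (A^⊗3)_ij equals the minimum over all length-3 walks i = v_0 → v_1 → … → v_3 = j of Σ_t A[v_t][v_{t+1}]. For example, for (i, j) = (0, 2) we minimise over 9 possible intermediate vertex sequences; the minimum is 7, attained along the walk 0 → 0 → 0 → 2.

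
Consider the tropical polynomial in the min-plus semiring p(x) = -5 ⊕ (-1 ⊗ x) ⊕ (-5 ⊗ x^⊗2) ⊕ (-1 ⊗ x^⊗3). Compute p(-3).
p(-3) = -11

A tropical monomial a ⊗ x^⊗i evaluates to a + i · x. Evaluating each term at x = -3:
  Term 0 contributes -5 + 0 · -3 = -5
  Term 1 contributes -1 + 1 · -3 = -4
  Term 2 contributes -5 + 2 · -3 = -11
  Term 3 contributes -1 + 3 · -3 = -10
p(-3) = ⊕ of these = min[-5, -4, -11, -10] = -11.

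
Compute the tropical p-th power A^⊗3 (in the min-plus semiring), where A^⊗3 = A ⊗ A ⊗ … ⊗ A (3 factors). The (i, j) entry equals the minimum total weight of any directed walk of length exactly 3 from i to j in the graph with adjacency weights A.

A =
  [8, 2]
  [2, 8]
A^⊗3 =
  [12, 6]
  [6, 12]

Each entry (A^⊗3)_ij equals the minimum over all length-3 walks i = v_0 → v_1 → … → v_3 = j of Σ_t A[v_t][v_{t+1}]. For example, for (i, j) = (0, 1) we minimise over 4 possible intermediate vertex sequences; the minimum is 6, attained along the walk 0 → 1 → 0 → 1.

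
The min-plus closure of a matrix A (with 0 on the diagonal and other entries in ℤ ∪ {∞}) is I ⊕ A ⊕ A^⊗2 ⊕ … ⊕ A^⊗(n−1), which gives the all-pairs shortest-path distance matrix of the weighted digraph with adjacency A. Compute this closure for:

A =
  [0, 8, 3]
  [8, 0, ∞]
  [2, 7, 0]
Closure =
  [0, 8, 3]
  [8, 0, 11]
  [2, 7, 0]

This is the Floyd-Warshall all-pairs shortest-path computation. For each intermediate vertex k = 0, 1, …, 2, update dist[i][j] ← min(dist[i][j], dist[i][k] + dist[k][j]). The final matrix gives, for each (i, j), the minimum total weight of any directed path from i to j (possibly empty when i = j).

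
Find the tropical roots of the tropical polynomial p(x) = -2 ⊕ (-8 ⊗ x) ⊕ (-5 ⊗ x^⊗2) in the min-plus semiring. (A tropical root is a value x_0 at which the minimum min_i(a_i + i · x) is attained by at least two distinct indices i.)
Roots: {-3, 6}

Each tropical root is a break point of the lower envelope of the lines y = a_i + i · x (there are 3 lines, with slopes 0, 1, ..., 2). Only the lines that attain the minimum somewhere contribute to roots; other lines are dominated. Here the surviving (envelope) indices are i = 2, i = 1, i = 0.
Intersections between consecutive envelope lines give the roots: for adjacent envelope indices i < j the intersection is x = (a_i − a_j) / (j − i). Reading off the sorted break points: {-3, 6}.
Verification: at each break x_0, at least two indices attain the minimum of min_i(a_i + i · x_0).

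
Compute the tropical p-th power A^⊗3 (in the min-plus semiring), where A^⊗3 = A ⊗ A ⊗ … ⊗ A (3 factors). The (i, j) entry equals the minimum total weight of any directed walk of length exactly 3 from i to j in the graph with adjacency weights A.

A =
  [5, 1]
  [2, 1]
A^⊗3 =
  [4, 3]
  [4, 3]

Each entry (A^⊗3)_ij equals the minimum over all length-3 walks i = v_0 → v_1 → … → v_3 = j of Σ_t A[v_t][v_{t+1}]. For example, for (i, j) = (0, 1) we minimise over 4 possible intermediate vertex sequences; the minimum is 3, attained along the walk 0 → 1 → 1 → 1.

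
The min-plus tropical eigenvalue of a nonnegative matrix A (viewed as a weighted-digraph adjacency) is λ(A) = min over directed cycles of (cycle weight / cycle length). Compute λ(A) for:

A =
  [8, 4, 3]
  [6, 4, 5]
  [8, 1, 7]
λ(A) = 3

Enumerate directed cycles and compute their means (weight / length). Sample:
  cycle 0 → 0: weight = 8, length = 1, mean = 8/1 ≈ 8.000
  cycle 1 → 1: weight = 4, length = 1, mean = 4/1 ≈ 4.000
  cycle 2 → 2: weight = 7, length = 1, mean = 7/1 ≈ 7.000
  cycle 0 → 1 → 0: weight = 10, length = 2, mean = 10/2 ≈ 5.000
  cycle 0 → 2 → 0: weight = 11, length = 2, mean = 11/2 ≈ 5.500
  cycle 1 → 0 → 1: weight = 10, length = 2, mean = 10/2 ≈ 5.000
Minimum mean = 3.000, attained e.g. along the cycle 1 → 2 → 1 with weight 6 and length 2. So λ(A) = 6/2 = 3.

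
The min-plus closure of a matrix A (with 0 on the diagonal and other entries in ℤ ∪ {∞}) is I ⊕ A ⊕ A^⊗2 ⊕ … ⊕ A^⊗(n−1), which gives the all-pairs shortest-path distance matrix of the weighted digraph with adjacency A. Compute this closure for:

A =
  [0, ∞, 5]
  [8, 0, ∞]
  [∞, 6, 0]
Closure =
  [0, 11, 5]
  [8, 0, 13]
  [14, 6, 0]

This is the Floyd-Warshall all-pairs shortest-path computation. For each intermediate vertex k = 0, 1, …, 2, update dist[i][j] ← min(dist[i][j], dist[i][k] + dist[k][j]). The final matrix gives, for each (i, j), the minimum total weight of any directed path from i to j (possibly empty when i = j).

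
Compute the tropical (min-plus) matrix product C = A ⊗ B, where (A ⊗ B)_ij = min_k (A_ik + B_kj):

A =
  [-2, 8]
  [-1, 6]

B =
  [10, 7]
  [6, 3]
A ⊗ B =
  [8, 5]
  [9, 6]

Apply the min-plus product entry-by-entry:
  C[0][0] = min over k of (A[0][0] + B[0][0] = -2 + 10 = 8, A[0][1] + B[1][0] = 8 + 6 = 14) = 8 (attained at k = 0)
  C[0][1] = min over k of (A[0][0] + B[0][1] = -2 + 7 = 5, A[0][1] + B[1][1] = 8 + 3 = 11) = 5 (attained at k = 0)
  C[1][0] = min over k of (A[1][0] + B[0][0] = -1 + 10 = 9, A[1][1] + B[1][0] = 6 + 6 = 12) = 9 (attained at k = 0)
  C[1][1] = min over k of (A[1][0] + B[0][1] = -1 + 7 = 6, A[1][1] + B[1][1] = 6 + 3 = 9) = 6 (attained at k = 0)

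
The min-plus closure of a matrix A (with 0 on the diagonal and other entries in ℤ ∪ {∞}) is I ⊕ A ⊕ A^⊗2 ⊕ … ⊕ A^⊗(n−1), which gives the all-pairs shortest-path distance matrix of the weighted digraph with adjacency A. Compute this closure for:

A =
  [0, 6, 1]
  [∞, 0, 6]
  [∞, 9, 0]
Closure =
  [0, 6, 1]
  [∞, 0, 6]
  [∞, 9, 0]

This is the Floyd-Warshall all-pairs shortest-path computation. For each intermediate vertex k = 0, 1, …, 2, update dist[i][j] ← min(dist[i][j], dist[i][k] + dist[k][j]). The final matrix gives, for each (i, j), the minimum total weight of any directed path from i to j (possibly empty when i = j).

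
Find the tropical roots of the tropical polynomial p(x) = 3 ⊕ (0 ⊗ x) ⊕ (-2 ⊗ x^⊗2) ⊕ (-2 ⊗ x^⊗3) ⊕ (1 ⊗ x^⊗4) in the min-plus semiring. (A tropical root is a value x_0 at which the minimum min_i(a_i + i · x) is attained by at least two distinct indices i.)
Roots: {-3, 0, 2, 3}

Each tropical root is a break point of the lower envelope of the lines y = a_i + i · x (there are 5 lines, with slopes 0, 1, ..., 4). Only the lines that attain the minimum somewhere contribute to roots; other lines are dominated. Here the surviving (envelope) indices are i = 4, i = 3, i = 2, i = 1, i = 0.
Intersections between consecutive envelope lines give the roots: for adjacent envelope indices i < j the intersection is x = (a_i − a_j) / (j − i). Reading off the sorted break points: {-3, 0, 2, 3}.
Verification: at each break x_0, at least two indices attain the minimum of min_i(a_i + i · x_0).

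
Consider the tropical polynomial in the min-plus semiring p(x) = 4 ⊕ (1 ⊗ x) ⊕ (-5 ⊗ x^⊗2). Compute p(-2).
p(-2) = -9

A tropical monomial a ⊗ x^⊗i evaluates to a + i · x. Evaluating each term at x = -2:
  Term 0 contributes 4 + 0 · -2 = 4
  Term 1 contributes 1 + 1 · -2 = -1
  Term 2 contributes -5 + 2 · -2 = -9
p(-2) = ⊕ of these = min[4, -1, -9] = -9.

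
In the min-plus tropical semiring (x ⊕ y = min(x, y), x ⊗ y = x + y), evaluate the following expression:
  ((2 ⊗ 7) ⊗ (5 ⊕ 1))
((2 ⊗ 7) ⊗ (5 ⊕ 1)) = 10

Expand innermost to outermost. Recall ⊕ takes the minimum of its arguments and ⊗ takes their sum. Working out the expression ((2 ⊗ 7) ⊗ (5 ⊕ 1)) gives 10.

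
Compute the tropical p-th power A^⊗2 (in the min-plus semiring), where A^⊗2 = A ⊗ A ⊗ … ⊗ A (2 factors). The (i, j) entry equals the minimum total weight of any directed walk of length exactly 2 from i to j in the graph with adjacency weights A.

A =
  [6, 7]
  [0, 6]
A^⊗2 =
  [7, 13]
  [6, 7]

Each entry (A^⊗2)_ij equals the minimum over all length-2 walks i = v_0 → v_1 → … → v_2 = j of Σ_t A[v_t][v_{t+1}]. For example, for (i, j) = (0, 1) we minimise over 2 possible intermediate vertex sequences; the minimum is 13, attained along the walk 0 → 0 → 1.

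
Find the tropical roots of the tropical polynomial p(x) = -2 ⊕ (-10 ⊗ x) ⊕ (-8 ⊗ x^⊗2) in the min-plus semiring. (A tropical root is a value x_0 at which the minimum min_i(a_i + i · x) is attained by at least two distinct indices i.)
Roots: {-2, 8}

Each tropical root is a break point of the lower envelope of the lines y = a_i + i · x (there are 3 lines, with slopes 0, 1, ..., 2). Only the lines that attain the minimum somewhere contribute to roots; other lines are dominated. Here the surviving (envelope) indices are i = 2, i = 1, i = 0.
Intersections between consecutive envelope lines give the roots: for adjacent envelope indices i < j the intersection is x = (a_i − a_j) / (j − i). Reading off the sorted break points: {-2, 8}.
Verification: at each break x_0, at least two indices attain the minimum of min_i(a_i + i · x_0).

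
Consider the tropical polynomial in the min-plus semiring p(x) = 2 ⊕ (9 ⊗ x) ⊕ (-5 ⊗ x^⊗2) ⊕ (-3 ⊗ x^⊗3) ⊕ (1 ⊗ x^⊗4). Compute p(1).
p(1) = -3

A tropical monomial a ⊗ x^⊗i evaluates to a + i · x. Evaluating each term at x = 1:
  Term 0 contributes 2 + 0 · 1 = 2
  Term 1 contributes 9 + 1 · 1 = 10
  Term 2 contributes -5 + 2 · 1 = -3
  Term 3 contributes -3 + 3 · 1 = 0
  Term 4 contributes 1 + 4 · 1 = 5
p(1) = ⊕ of these = min[2, 10, -3, 0, 5] = -3.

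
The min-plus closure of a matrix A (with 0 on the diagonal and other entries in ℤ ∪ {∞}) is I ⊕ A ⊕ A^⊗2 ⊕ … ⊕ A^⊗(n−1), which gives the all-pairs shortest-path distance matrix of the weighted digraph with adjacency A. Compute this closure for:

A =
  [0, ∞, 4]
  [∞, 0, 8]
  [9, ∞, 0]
Closure =
  [0, ∞, 4]
  [17, 0, 8]
  [9, ∞, 0]

This is the Floyd-Warshall all-pairs shortest-path computation. For each intermediate vertex k = 0, 1, …, 2, update dist[i][j] ← min(dist[i][j], dist[i][k] + dist[k][j]). The final matrix gives, for each (i, j), the minimum total weight of any directed path from i to j (possibly empty when i = j).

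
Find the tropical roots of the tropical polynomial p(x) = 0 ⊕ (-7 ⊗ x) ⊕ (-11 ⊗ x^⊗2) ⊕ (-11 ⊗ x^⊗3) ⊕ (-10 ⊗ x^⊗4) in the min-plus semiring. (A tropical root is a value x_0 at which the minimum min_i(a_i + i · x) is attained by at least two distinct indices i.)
Roots: {-1, 0, 4, 7}

Each tropical root is a break point of the lower envelope of the lines y = a_i + i · x (there are 5 lines, with slopes 0, 1, ..., 4). Only the lines that attain the minimum somewhere contribute to roots; other lines are dominated. Here the surviving (envelope) indices are i = 4, i = 3, i = 2, i = 1, i = 0.
Intersections between consecutive envelope lines give the roots: for adjacent envelope indices i < j the intersection is x = (a_i − a_j) / (j − i). Reading off the sorted break points: {-1, 0, 4, 7}.
Verification: at each break x_0, at least two indices attain the minimum of min_i(a_i + i · x_0).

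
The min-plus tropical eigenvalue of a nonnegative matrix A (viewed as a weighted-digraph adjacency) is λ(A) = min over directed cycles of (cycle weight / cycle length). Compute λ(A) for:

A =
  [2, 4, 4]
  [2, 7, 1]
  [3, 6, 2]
λ(A) = 2

Enumerate directed cycles and compute their means (weight / length). Sample:
  cycle 0 → 0: weight = 2, length = 1, mean = 2/1 ≈ 2.000
  cycle 1 → 1: weight = 7, length = 1, mean = 7/1 ≈ 7.000
  cycle 2 → 2: weight = 2, length = 1, mean = 2/1 ≈ 2.000
  cycle 0 → 1 → 0: weight = 6, length = 2, mean = 6/2 ≈ 3.000
  cycle 0 → 2 → 0: weight = 7, length = 2, mean = 7/2 ≈ 3.500
  cycle 1 → 0 → 1: weight = 6, length = 2, mean = 6/2 ≈ 3.000
Minimum mean = 2.000, attained e.g. along the cycle 0 → 0 with weight 2 and length 1. So λ(A) = 2/1 = 2.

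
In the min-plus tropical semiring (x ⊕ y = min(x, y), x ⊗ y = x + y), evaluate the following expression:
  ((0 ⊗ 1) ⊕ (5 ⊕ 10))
((0 ⊗ 1) ⊕ (5 ⊕ 10)) = 1

Expand innermost to outermost. Recall ⊕ takes the minimum of its arguments and ⊗ takes their sum. Working out the expression ((0 ⊗ 1) ⊕ (5 ⊕ 10)) gives 1.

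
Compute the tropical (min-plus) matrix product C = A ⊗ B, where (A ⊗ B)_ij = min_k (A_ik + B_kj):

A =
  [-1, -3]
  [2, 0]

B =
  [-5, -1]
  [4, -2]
A ⊗ B =
  [-6, -5]
  [-3, -2]

Apply the min-plus product entry-by-entry:
  C[0][0] = min over k of (A[0][0] + B[0][0] = -1 + -5 = -6, A[0][1] + B[1][0] = -3 + 4 = 1) = -6 (attained at k = 0)
  C[0][1] = min over k of (A[0][0] + B[0][1] = -1 + -1 = -2, A[0][1] + B[1][1] = -3 + -2 = -5) = -5 (attained at k = 1)
  C[1][0] = min over k of (A[1][0] + B[0][0] = 2 + -5 = -3, A[1][1] + B[1][0] = 0 + 4 = 4) = -3 (attained at k = 0)
  C[1][1] = min over k of (A[1][0] + B[0][1] = 2 + -1 = 1, A[1][1] + B[1][1] = 0 + -2 = -2) = -2 (attained at k = 1)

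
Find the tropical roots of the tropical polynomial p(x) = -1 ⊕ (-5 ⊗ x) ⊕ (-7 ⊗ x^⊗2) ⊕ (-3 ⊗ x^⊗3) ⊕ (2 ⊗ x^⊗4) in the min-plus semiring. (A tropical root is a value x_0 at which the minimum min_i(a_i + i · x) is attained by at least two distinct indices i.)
Roots: {-5, -4, 2, 4}

Each tropical root is a break point of the lower envelope of the lines y = a_i + i · x (there are 5 lines, with slopes 0, 1, ..., 4). Only the lines that attain the minimum somewhere contribute to roots; other lines are dominated. Here the surviving (envelope) indices are i = 4, i = 3, i = 2, i = 1, i = 0.
Intersections between consecutive envelope lines give the roots: for adjacent envelope indices i < j the intersection is x = (a_i − a_j) / (j − i). Reading off the sorted break points: {-5, -4, 2, 4}.
Verification: at each break x_0, at least two indices attain the minimum of min_i(a_i + i · x_0).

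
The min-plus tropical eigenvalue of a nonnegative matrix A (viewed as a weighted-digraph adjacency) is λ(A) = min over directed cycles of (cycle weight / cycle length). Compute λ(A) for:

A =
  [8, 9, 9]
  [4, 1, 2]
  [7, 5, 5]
λ(A) = 1

Enumerate directed cycles and compute their means (weight / length). Sample:
  cycle 0 → 0: weight = 8, length = 1, mean = 8/1 ≈ 8.000
  cycle 1 → 1: weight = 1, length = 1, mean = 1/1 ≈ 1.000
  cycle 2 → 2: weight = 5, length = 1, mean = 5/1 ≈ 5.000
  cycle 0 → 1 → 0: weight = 13, length = 2, mean = 13/2 ≈ 6.500
  cycle 0 → 2 → 0: weight = 16, length = 2, mean = 16/2 ≈ 8.000
  cycle 1 → 0 → 1: weight = 13, length = 2, mean = 13/2 ≈ 6.500
Minimum mean = 1.000, attained e.g. along the cycle 1 → 1 with weight 1 and length 1. So λ(A) = 1/1 = 1.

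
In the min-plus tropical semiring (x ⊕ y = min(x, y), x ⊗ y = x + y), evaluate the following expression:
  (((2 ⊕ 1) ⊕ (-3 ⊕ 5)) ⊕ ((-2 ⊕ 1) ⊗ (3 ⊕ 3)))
(((2 ⊕ 1) ⊕ (-3 ⊕ 5)) ⊕ ((-2 ⊕ 1) ⊗ (3 ⊕ 3))) = -3

Expand innermost to outermost. Recall ⊕ takes the minimum of its arguments and ⊗ takes their sum. Working out the expression (((2 ⊕ 1) ⊕ (-3 ⊕ 5)) ⊕ ((-2 ⊕ 1) ⊗ (3 ⊕ 3))) gives -3.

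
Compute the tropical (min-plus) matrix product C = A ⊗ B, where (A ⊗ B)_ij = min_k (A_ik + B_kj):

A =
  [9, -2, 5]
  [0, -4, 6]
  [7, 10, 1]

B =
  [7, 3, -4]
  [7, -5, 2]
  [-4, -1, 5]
A ⊗ B =
  [1, -7, 0]
  [2, -9, -4]
  [-3, 0, 3]

Apply the min-plus product entry-by-entry:
  C[0][0] = min over k of (A[0][0] + B[0][0] = 9 + 7 = 16, A[0][1] + B[1][0] = -2 + 7 = 5, A[0][2] + B[2][0] = 5 + -4 = 1) = 1 (attained at k = 2)
  C[0][1] = min over k of (A[0][0] + B[0][1] = 9 + 3 = 12, A[0][1] + B[1][1] = -2 + -5 = -7, A[0][2] + B[2][1] = 5 + -1 = 4) = -7 (attained at k = 1)
  C[0][2] = min over k of (A[0][0] + B[0][2] = 9 + -4 = 5, A[0][1] + B[1][2] = -2 + 2 = 0, A[0][2] + B[2][2] = 5 + 5 = 10) = 0 (attained at k = 1)
  C[1][0] = min over k of (A[1][0] + B[0][0] = 0 + 7 = 7, A[1][1] + B[1][0] = -4 + 7 = 3, A[1][2] + B[2][0] = 6 + -4 = 2) = 2 (attained at k = 2)
  C[1][1] = min over k of (A[1][0] + B[0][1] = 0 + 3 = 3, A[1][1] + B[1][1] = -4 + -5 = -9, A[1][2] + B[2][1] = 6 + -1 = 5) = -9 (attained at k = 1)
  C[1][2] = min over k of (A[1][0] + B[0][2] = 0 + -4 = -4, A[1][1] + B[1][2] = -4 + 2 = -2, A[1][2] + B[2][2] = 6 + 5 = 11) = -4 (attained at k = 0)
  C[2][0] = min over k of (A[2][0] + B[0][0] = 7 + 7 = 14, A[2][1] + B[1][0] = 10 + 7 = 17, A[2][2] + B[2][0] = 1 + -4 = -3) = -3 (attained at k = 2)
  C[2][1] = min over k of (A[2][0] + B[0][1] = 7 + 3 = 10, A[2][1] + B[1][1] = 10 + -5 = 5, A[2][2] + B[2][1] = 1 + -1 = 0) = 0 (attained at k = 2)
  C[2][2] = min over k of (A[2][0] + B[0][2] = 7 + -4 = 3, A[2][1] + B[1][2] = 10 + 2 = 12, A[2][2] + B[2][2] = 1 + 5 = 6) = 3 (attained at k = 0)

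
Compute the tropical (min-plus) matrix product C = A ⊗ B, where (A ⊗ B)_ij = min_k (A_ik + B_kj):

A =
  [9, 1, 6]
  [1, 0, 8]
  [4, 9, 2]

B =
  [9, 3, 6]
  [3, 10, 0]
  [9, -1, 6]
A ⊗ B =
  [4, 5, 1]
  [3, 4, 0]
  [11, 1, 8]

Apply the min-plus product entry-by-entry:
  C[0][0] = min over k of (A[0][0] + B[0][0] = 9 + 9 = 18, A[0][1] + B[1][0] = 1 + 3 = 4, A[0][2] + B[2][0] = 6 + 9 = 15) = 4 (attained at k = 1)
  C[0][1] = min over k of (A[0][0] + B[0][1] = 9 + 3 = 12, A[0][1] + B[1][1] = 1 + 10 = 11, A[0][2] + B[2][1] = 6 + -1 = 5) = 5 (attained at k = 2)
  C[0][2] = min over k of (A[0][0] + B[0][2] = 9 + 6 = 15, A[0][1] + B[1][2] = 1 + 0 = 1, A[0][2] + B[2][2] = 6 + 6 = 12) = 1 (attained at k = 1)
  C[1][0] = min over k of (A[1][0] + B[0][0] = 1 + 9 = 10, A[1][1] + B[1][0] = 0 + 3 = 3, A[1][2] + B[2][0] = 8 + 9 = 17) = 3 (attained at k = 1)
  C[1][1] = min over k of (A[1][0] + B[0][1] = 1 + 3 = 4, A[1][1] + B[1][1] = 0 + 10 = 10, A[1][2] + B[2][1] = 8 + -1 = 7) = 4 (attained at k = 0)
  C[1][2] = min over k of (A[1][0] + B[0][2] = 1 + 6 = 7, A[1][1] + B[1][2] = 0 + 0 = 0, A[1][2] + B[2][2] = 8 + 6 = 14) = 0 (attained at k = 1)
  C[2][0] = min over k of (A[2][0] + B[0][0] = 4 + 9 = 13, A[2][1] + B[1][0] = 9 + 3 = 12, A[2][2] + B[2][0] = 2 + 9 = 11) = 11 (attained at k = 2)
  C[2][1] = min over k of (A[2][0] + B[0][1] = 4 + 3 = 7, A[2][1] + B[1][1] = 9 + 10 = 19, A[2][2] + B[2][1] = 2 + -1 = 1) = 1 (attained at k = 2)
  C[2][2] = min over k of (A[2][0] + B[0][2] = 4 + 6 = 10, A[2][1] + B[1][2] = 9 + 0 = 9, A[2][2] + B[2][2] = 2 + 6 = 8) = 8 (attained at k = 2)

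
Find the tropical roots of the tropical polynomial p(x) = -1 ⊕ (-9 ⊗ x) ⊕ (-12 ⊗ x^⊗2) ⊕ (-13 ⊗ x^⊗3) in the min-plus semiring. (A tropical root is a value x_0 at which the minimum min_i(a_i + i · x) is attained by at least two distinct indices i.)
Roots: {1, 3, 8}

Each tropical root is a break point of the lower envelope of the lines y = a_i + i · x (there are 4 lines, with slopes 0, 1, ..., 3). Only the lines that attain the minimum somewhere contribute to roots; other lines are dominated. Here the surviving (envelope) indices are i = 3, i = 2, i = 1, i = 0.
Intersections between consecutive envelope lines give the roots: for adjacent envelope indices i < j the intersection is x = (a_i − a_j) / (j − i). Reading off the sorted break points: {1, 3, 8}.
Verification: at each break x_0, at least two indices attain the minimum of min_i(a_i + i · x_0).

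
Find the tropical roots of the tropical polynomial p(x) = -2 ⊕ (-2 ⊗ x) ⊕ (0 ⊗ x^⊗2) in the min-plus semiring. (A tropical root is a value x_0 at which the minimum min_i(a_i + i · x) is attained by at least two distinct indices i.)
Roots: {-2, 0}

Each tropical root is a break point of the lower envelope of the lines y = a_i + i · x (there are 3 lines, with slopes 0, 1, ..., 2). Only the lines that attain the minimum somewhere contribute to roots; other lines are dominated. Here the surviving (envelope) indices are i = 2, i = 1, i = 0.
Intersections between consecutive envelope lines give the roots: for adjacent envelope indices i < j the intersection is x = (a_i − a_j) / (j − i). Reading off the sorted break points: {-2, 0}.
Verification: at each break x_0, at least two indices attain the minimum of min_i(a_i + i · x_0).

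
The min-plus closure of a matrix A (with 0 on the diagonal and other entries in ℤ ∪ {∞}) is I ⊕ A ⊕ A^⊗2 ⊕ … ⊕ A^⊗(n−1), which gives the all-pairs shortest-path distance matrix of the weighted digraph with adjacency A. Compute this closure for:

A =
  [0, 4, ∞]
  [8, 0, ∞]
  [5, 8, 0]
Closure =
  [0, 4, ∞]
  [8, 0, ∞]
  [5, 8, 0]

This is the Floyd-Warshall all-pairs shortest-path computation. For each intermediate vertex k = 0, 1, …, 2, update dist[i][j] ← min(dist[i][j], dist[i][k] + dist[k][j]). The final matrix gives, for each (i, j), the minimum total weight of any directed path from i to j (possibly empty when i = j).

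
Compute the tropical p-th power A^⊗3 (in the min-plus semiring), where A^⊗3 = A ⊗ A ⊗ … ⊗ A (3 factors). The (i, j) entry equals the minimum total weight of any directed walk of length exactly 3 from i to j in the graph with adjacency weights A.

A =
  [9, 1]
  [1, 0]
A^⊗3 =
  [2, 1]
  [1, 0]

Each entry (A^⊗3)_ij equals the minimum over all length-3 walks i = v_0 → v_1 → … → v_3 = j of Σ_t A[v_t][v_{t+1}]. For example, for (i, j) = (0, 1) we minimise over 4 possible intermediate vertex sequences; the minimum is 1, attained along the walk 0 → 1 → 1 → 1.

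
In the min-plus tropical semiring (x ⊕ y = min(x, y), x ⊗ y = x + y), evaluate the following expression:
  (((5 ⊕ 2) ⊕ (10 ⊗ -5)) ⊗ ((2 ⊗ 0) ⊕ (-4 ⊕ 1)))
(((5 ⊕ 2) ⊕ (10 ⊗ -5)) ⊗ ((2 ⊗ 0) ⊕ (-4 ⊕ 1))) = -2

Expand innermost to outermost. Recall ⊕ takes the minimum of its arguments and ⊗ takes their sum. Working out the expression (((5 ⊕ 2) ⊕ (10 ⊗ -5)) ⊗ ((2 ⊗ 0) ⊕ (-4 ⊕ 1))) gives -2.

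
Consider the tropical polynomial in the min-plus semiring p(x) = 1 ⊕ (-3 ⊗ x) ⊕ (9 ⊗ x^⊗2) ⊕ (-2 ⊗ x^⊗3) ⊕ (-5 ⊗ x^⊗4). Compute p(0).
p(0) = -5

A tropical monomial a ⊗ x^⊗i evaluates to a + i · x. Evaluating each term at x = 0:
  Term 0 contributes 1 + 0 · 0 = 1
  Term 1 contributes -3 + 1 · 0 = -3
  Term 2 contributes 9 + 2 · 0 = 9
  Term 3 contributes -2 + 3 · 0 = -2
  Term 4 contributes -5 + 4 · 0 = -5
p(0) = ⊕ of these = min[1, -3, 9, -2, -5] = -5.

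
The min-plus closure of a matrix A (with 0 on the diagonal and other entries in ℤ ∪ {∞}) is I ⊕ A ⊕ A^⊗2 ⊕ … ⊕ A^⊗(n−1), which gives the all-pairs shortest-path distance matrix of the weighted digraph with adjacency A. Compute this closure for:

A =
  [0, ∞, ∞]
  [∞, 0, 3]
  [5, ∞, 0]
Closure =
  [0, ∞, ∞]
  [8, 0, 3]
  [5, ∞, 0]

This is the Floyd-Warshall all-pairs shortest-path computation. For each intermediate vertex k = 0, 1, …, 2, update dist[i][j] ← min(dist[i][j], dist[i][k] + dist[k][j]). The final matrix gives, for each (i, j), the minimum total weight of any directed path from i to j (possibly empty when i = j).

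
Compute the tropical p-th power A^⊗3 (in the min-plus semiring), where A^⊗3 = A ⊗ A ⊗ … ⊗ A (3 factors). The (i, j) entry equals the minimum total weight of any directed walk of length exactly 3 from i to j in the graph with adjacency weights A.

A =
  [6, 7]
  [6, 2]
A^⊗3 =
  [15, 11]
  [10, 6]

Each entry (A^⊗3)_ij equals the minimum over all length-3 walks i = v_0 → v_1 → … → v_3 = j of Σ_t A[v_t][v_{t+1}]. For example, for (i, j) = (0, 1) we minimise over 4 possible intermediate vertex sequences; the minimum is 11, attained along the walk 0 → 1 → 1 → 1.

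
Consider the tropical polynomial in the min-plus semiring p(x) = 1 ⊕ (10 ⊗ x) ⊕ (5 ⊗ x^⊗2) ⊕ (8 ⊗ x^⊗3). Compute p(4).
p(4) = 1

A tropical monomial a ⊗ x^⊗i evaluates to a + i · x. Evaluating each term at x = 4:
  Term 0 contributes 1 + 0 · 4 = 1
  Term 1 contributes 10 + 1 · 4 = 14
  Term 2 contributes 5 + 2 · 4 = 13
  Term 3 contributes 8 + 3 · 4 = 20
p(4) = ⊕ of these = min[1, 14, 13, 20] = 1.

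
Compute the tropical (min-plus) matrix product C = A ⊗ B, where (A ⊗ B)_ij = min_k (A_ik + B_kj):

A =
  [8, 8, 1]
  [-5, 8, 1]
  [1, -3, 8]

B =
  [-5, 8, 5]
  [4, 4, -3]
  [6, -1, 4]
A ⊗ B =
  [3, 0, 5]
  [-10, 0, 0]
  [-4, 1, -6]

Apply the min-plus product entry-by-entry:
  C[0][0] = min over k of (A[0][0] + B[0][0] = 8 + -5 = 3, A[0][1] + B[1][0] = 8 + 4 = 12, A[0][2] + B[2][0] = 1 + 6 = 7) = 3 (attained at k = 0)
  C[0][1] = min over k of (A[0][0] + B[0][1] = 8 + 8 = 16, A[0][1] + B[1][1] = 8 + 4 = 12, A[0][2] + B[2][1] = 1 + -1 = 0) = 0 (attained at k = 2)
  C[0][2] = min over k of (A[0][0] + B[0][2] = 8 + 5 = 13, A[0][1] + B[1][2] = 8 + -3 = 5, A[0][2] + B[2][2] = 1 + 4 = 5) = 5 (attained at k = 1)
  C[1][0] = min over k of (A[1][0] + B[0][0] = -5 + -5 = -10, A[1][1] + B[1][0] = 8 + 4 = 12, A[1][2] + B[2][0] = 1 + 6 = 7) = -10 (attained at k = 0)
  C[1][1] = min over k of (A[1][0] + B[0][1] = -5 + 8 = 3, A[1][1] + B[1][1] = 8 + 4 = 12, A[1][2] + B[2][1] = 1 + -1 = 0) = 0 (attained at k = 2)
  C[1][2] = min over k of (A[1][0] + B[0][2] = -5 + 5 = 0, A[1][1] + B[1][2] = 8 + -3 = 5, A[1][2] + B[2][2] = 1 + 4 = 5) = 0 (attained at k = 0)
  C[2][0] = min over k of (A[2][0] + B[0][0] = 1 + -5 = -4, A[2][1] + B[1][0] = -3 + 4 = 1, A[2][2] + B[2][0] = 8 + 6 = 14) = -4 (attained at k = 0)
  C[2][1] = min over k of (A[2][0] + B[0][1] = 1 + 8 = 9, A[2][1] + B[1][1] = -3 + 4 = 1, A[2][2] + B[2][1] = 8 + -1 = 7) = 1 (attained at k = 1)
  C[2][2] = min over k of (A[2][0] + B[0][2] = 1 + 5 = 6, A[2][1] + B[1][2] = -3 + -3 = -6, A[2][2] + B[2][2] = 8 + 4 = 12) = -6 (attained at k = 1)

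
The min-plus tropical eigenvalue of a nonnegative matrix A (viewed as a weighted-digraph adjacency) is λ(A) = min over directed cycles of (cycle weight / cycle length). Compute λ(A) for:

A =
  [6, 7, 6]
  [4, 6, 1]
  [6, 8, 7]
λ(A) = 9/2

Enumerate directed cycles and compute their means (weight / length). Sample:
  cycle 0 → 0: weight = 6, length = 1, mean = 6/1 ≈ 6.000
  cycle 1 → 1: weight = 6, length = 1, mean = 6/1 ≈ 6.000
  cycle 2 → 2: weight = 7, length = 1, mean = 7/1 ≈ 7.000
  cycle 0 → 1 → 0: weight = 11, length = 2, mean = 11/2 ≈ 5.500
  cycle 0 → 2 → 0: weight = 12, length = 2, mean = 12/2 ≈ 6.000
  cycle 1 → 0 → 1: weight = 11, length = 2, mean = 11/2 ≈ 5.500
Minimum mean = 4.500, attained e.g. along the cycle 1 → 2 → 1 with weight 9 and length 2. So λ(A) = 9/2 = 9/2.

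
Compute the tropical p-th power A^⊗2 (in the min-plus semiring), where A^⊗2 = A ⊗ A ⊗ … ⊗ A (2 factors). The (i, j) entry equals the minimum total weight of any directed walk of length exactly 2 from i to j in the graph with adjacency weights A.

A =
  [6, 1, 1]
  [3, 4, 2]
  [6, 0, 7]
A^⊗2 =
  [4, 1, 3]
  [7, 2, 4]
  [3, 4, 2]

Each entry (A^⊗2)_ij equals the minimum over all length-2 walks i = v_0 → v_1 → … → v_2 = j of Σ_t A[v_t][v_{t+1}]. For example, for (i, j) = (0, 2) we minimise over 3 possible intermediate vertex sequences; the minimum is 3, attained along the walk 0 → 1 → 2.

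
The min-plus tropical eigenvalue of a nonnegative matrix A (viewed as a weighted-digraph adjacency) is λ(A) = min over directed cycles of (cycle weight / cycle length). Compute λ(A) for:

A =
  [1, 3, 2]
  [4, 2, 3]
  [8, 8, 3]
λ(A) = 1

Enumerate directed cycles and compute their means (weight / length). Sample:
  cycle 0 → 0: weight = 1, length = 1, mean = 1/1 ≈ 1.000
  cycle 1 → 1: weight = 2, length = 1, mean = 2/1 ≈ 2.000
  cycle 2 → 2: weight = 3, length = 1, mean = 3/1 ≈ 3.000
  cycle 0 → 1 → 0: weight = 7, length = 2, mean = 7/2 ≈ 3.500
  cycle 0 → 2 → 0: weight = 10, length = 2, mean = 10/2 ≈ 5.000
  cycle 1 → 0 → 1: weight = 7, length = 2, mean = 7/2 ≈ 3.500
Minimum mean = 1.000, attained e.g. along the cycle 0 → 0 with weight 1 and length 1. So λ(A) = 1/1 = 1.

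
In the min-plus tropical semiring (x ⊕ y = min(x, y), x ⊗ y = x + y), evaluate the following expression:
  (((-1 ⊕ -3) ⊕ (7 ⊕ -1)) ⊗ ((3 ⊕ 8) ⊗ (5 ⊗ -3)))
(((-1 ⊕ -3) ⊕ (7 ⊕ -1)) ⊗ ((3 ⊕ 8) ⊗ (5 ⊗ -3))) = 2

Expand innermost to outermost. Recall ⊕ takes the minimum of its arguments and ⊗ takes their sum. Working out the expression (((-1 ⊕ -3) ⊕ (7 ⊕ -1)) ⊗ ((3 ⊕ 8) ⊗ (5 ⊗ -3))) gives 2.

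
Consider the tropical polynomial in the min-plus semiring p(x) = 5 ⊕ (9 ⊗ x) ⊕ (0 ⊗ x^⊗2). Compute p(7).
p(7) = 5

A tropical monomial a ⊗ x^⊗i evaluates to a + i · x. Evaluating each term at x = 7:
  Term 0 contributes 5 + 0 · 7 = 5
  Term 1 contributes 9 + 1 · 7 = 16
  Term 2 contributes 0 + 2 · 7 = 14
p(7) = ⊕ of these = min[5, 16, 14] = 5.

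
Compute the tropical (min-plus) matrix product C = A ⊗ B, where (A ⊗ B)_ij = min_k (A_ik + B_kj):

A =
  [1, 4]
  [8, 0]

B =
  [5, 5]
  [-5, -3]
A ⊗ B =
  [-1, 1]
  [-5, -3]

Apply the min-plus product entry-by-entry:
  C[0][0] = min over k of (A[0][0] + B[0][0] = 1 + 5 = 6, A[0][1] + B[1][0] = 4 + -5 = -1) = -1 (attained at k = 1)
  C[0][1] = min over k of (A[0][0] + B[0][1] = 1 + 5 = 6, A[0][1] + B[1][1] = 4 + -3 = 1) = 1 (attained at k = 1)
  C[1][0] = min over k of (A[1][0] + B[0][0] = 8 + 5 = 13, A[1][1] + B[1][0] = 0 + -5 = -5) = -5 (attained at k = 1)
  C[1][1] = min over k of (A[1][0] + B[0][1] = 8 + 5 = 13, A[1][1] + B[1][1] = 0 + -3 = -3) = -3 (attained at k = 1)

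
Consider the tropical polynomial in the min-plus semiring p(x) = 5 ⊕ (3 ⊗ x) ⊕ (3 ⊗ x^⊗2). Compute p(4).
p(4) = 5

A tropical monomial a ⊗ x^⊗i evaluates to a + i · x. Evaluating each term at x = 4:
  Term 0 contributes 5 + 0 · 4 = 5
  Term 1 contributes 3 + 1 · 4 = 7
  Term 2 contributes 3 + 2 · 4 = 11
p(4) = ⊕ of these = min[5, 7, 11] = 5.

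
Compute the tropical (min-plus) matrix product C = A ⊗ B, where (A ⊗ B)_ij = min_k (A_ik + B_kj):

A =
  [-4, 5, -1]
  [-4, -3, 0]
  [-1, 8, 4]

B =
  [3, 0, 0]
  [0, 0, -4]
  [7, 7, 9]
A ⊗ B =
  [-1, -4, -4]
  [-3, -4, -7]
  [2, -1, -1]

Apply the min-plus product entry-by-entry:
  C[0][0] = min over k of (A[0][0] + B[0][0] = -4 + 3 = -1, A[0][1] + B[1][0] = 5 + 0 = 5, A[0][2] + B[2][0] = -1 + 7 = 6) = -1 (attained at k = 0)
  C[0][1] = min over k of (A[0][0] + B[0][1] = -4 + 0 = -4, A[0][1] + B[1][1] = 5 + 0 = 5, A[0][2] + B[2][1] = -1 + 7 = 6) = -4 (attained at k = 0)
  C[0][2] = min over k of (A[0][0] + B[0][2] = -4 + 0 = -4, A[0][1] + B[1][2] = 5 + -4 = 1, A[0][2] + B[2][2] = -1 + 9 = 8) = -4 (attained at k = 0)
  C[1][0] = min over k of (A[1][0] + B[0][0] = -4 + 3 = -1, A[1][1] + B[1][0] = -3 + 0 = -3, A[1][2] + B[2][0] = 0 + 7 = 7) = -3 (attained at k = 1)
  C[1][1] = min over k of (A[1][0] + B[0][1] = -4 + 0 = -4, A[1][1] + B[1][1] = -3 + 0 = -3, A[1][2] + B[2][1] = 0 + 7 = 7) = -4 (attained at k = 0)
  C[1][2] = min over k of (A[1][0] + B[0][2] = -4 + 0 = -4, A[1][1] + B[1][2] = -3 + -4 = -7, A[1][2] + B[2][2] = 0 + 9 = 9) = -7 (attained at k = 1)
  C[2][0] = min over k of (A[2][0] + B[0][0] = -1 + 3 = 2, A[2][1] + B[1][0] = 8 + 0 = 8, A[2][2] + B[2][0] = 4 + 7 = 11) = 2 (attained at k = 0)
  C[2][1] = min over k of (A[2][0] + B[0][1] = -1 + 0 = -1, A[2][1] + B[1][1] = 8 + 0 = 8, A[2][2] + B[2][1] = 4 + 7 = 11) = -1 (attained at k = 0)
  C[2][2] = min over k of (A[2][0] + B[0][2] = -1 + 0 = -1, A[2][1] + B[1][2] = 8 + -4 = 4, A[2][2] + B[2][2] = 4 + 9 = 13) = -1 (attained at k = 0)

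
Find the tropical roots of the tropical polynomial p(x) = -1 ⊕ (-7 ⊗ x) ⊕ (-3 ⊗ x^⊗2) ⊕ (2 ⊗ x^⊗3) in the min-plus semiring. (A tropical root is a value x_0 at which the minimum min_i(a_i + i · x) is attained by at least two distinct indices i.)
Roots: {-5, -4, 6}

Each tropical root is a break point of the lower envelope of the lines y = a_i + i · x (there are 4 lines, with slopes 0, 1, ..., 3). Only the lines that attain the minimum somewhere contribute to roots; other lines are dominated. Here the surviving (envelope) indices are i = 3, i = 2, i = 1, i = 0.
Intersections between consecutive envelope lines give the roots: for adjacent envelope indices i < j the intersection is x = (a_i − a_j) / (j − i). Reading off the sorted break points: {-5, -4, 6}.
Verification: at each break x_0, at least two indices attain the minimum of min_i(a_i + i · x_0).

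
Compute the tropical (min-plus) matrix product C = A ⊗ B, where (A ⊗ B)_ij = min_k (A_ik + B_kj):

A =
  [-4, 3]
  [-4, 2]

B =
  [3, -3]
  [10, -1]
A ⊗ B =
  [-1, -7]
  [-1, -7]

Apply the min-plus product entry-by-entry:
  C[0][0] = min over k of (A[0][0] + B[0][0] = -4 + 3 = -1, A[0][1] + B[1][0] = 3 + 10 = 13) = -1 (attained at k = 0)
  C[0][1] = min over k of (A[0][0] + B[0][1] = -4 + -3 = -7, A[0][1] + B[1][1] = 3 + -1 = 2) = -7 (attained at k = 0)
  C[1][0] = min over k of (A[1][0] + B[0][0] = -4 + 3 = -1, A[1][1] + B[1][0] = 2 + 10 = 12) = -1 (attained at k = 0)
  C[1][1] = min over k of (A[1][0] + B[0][1] = -4 + -3 = -7, A[1][1] + B[1][1] = 2 + -1 = 1) = -7 (attained at k = 0)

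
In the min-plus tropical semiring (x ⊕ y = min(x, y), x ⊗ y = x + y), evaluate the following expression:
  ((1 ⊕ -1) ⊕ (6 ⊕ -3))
((1 ⊕ -1) ⊕ (6 ⊕ -3)) = -3

Expand innermost to outermost. Recall ⊕ takes the minimum of its arguments and ⊗ takes their sum. Working out the expression ((1 ⊕ -1) ⊕ (6 ⊕ -3)) gives -3.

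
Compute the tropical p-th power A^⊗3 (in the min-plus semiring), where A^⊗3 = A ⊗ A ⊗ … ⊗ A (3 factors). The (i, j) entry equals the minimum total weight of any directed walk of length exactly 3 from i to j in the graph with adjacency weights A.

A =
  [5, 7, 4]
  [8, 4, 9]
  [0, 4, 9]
A^⊗3 =
  [9, 11, 8]
  [12, 12, 13]
  [4, 8, 9]

Each entry (A^⊗3)_ij equals the minimum over all length-3 walks i = v_0 → v_1 → … → v_3 = j of Σ_t A[v_t][v_{t+1}]. For example, for (i, j) = (0, 2) we minimise over 9 possible intermediate vertex sequences; the minimum is 8, attained along the walk 0 → 2 → 0 → 2.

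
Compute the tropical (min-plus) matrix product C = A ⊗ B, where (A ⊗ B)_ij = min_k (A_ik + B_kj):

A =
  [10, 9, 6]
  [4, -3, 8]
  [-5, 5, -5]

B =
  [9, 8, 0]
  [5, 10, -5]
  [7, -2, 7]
A ⊗ B =
  [13, 4, 4]
  [2, 6, -8]
  [2, -7, -5]

Apply the min-plus product entry-by-entry:
  C[0][0] = min over k of (A[0][0] + B[0][0] = 10 + 9 = 19, A[0][1] + B[1][0] = 9 + 5 = 14, A[0][2] + B[2][0] = 6 + 7 = 13) = 13 (attained at k = 2)
  C[0][1] = min over k of (A[0][0] + B[0][1] = 10 + 8 = 18, A[0][1] + B[1][1] = 9 + 10 = 19, A[0][2] + B[2][1] = 6 + -2 = 4) = 4 (attained at k = 2)
  C[0][2] = min over k of (A[0][0] + B[0][2] = 10 + 0 = 10, A[0][1] + B[1][2] = 9 + -5 = 4, A[0][2] + B[2][2] = 6 + 7 = 13) = 4 (attained at k = 1)
  C[1][0] = min over k of (A[1][0] + B[0][0] = 4 + 9 = 13, A[1][1] + B[1][0] = -3 + 5 = 2, A[1][2] + B[2][0] = 8 + 7 = 15) = 2 (attained at k = 1)
  C[1][1] = min over k of (A[1][0] + B[0][1] = 4 + 8 = 12, A[1][1] + B[1][1] = -3 + 10 = 7, A[1][2] + B[2][1] = 8 + -2 = 6) = 6 (attained at k = 2)
  C[1][2] = min over k of (A[1][0] + B[0][2] = 4 + 0 = 4, A[1][1] + B[1][2] = -3 + -5 = -8, A[1][2] + B[2][2] = 8 + 7 = 15) = -8 (attained at k = 1)
  C[2][0] = min over k of (A[2][0] + B[0][0] = -5 + 9 = 4, A[2][1] + B[1][0] = 5 + 5 = 10, A[2][2] + B[2][0] = -5 + 7 = 2) = 2 (attained at k = 2)
  C[2][1] = min over k of (A[2][0] + B[0][1] = -5 + 8 = 3, A[2][1] + B[1][1] = 5 + 10 = 15, A[2][2] + B[2][1] = -5 + -2 = -7) = -7 (attained at k = 2)
  C[2][2] = min over k of (A[2][0] + B[0][2] = -5 + 0 = -5, A[2][1] + B[1][2] = 5 + -5 = 0, A[2][2] + B[2][2] = -5 + 7 = 2) = -5 (attained at k = 0)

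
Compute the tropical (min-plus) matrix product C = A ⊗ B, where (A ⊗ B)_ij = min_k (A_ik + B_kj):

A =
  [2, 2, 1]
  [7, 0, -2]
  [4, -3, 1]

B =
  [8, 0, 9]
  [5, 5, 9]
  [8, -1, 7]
A ⊗ B =
  [7, 0, 8]
  [5, -3, 5]
  [2, 0, 6]

Apply the min-plus product entry-by-entry:
  C[0][0] = min over k of (A[0][0] + B[0][0] = 2 + 8 = 10, A[0][1] + B[1][0] = 2 + 5 = 7, A[0][2] + B[2][0] = 1 + 8 = 9) = 7 (attained at k = 1)
  C[0][1] = min over k of (A[0][0] + B[0][1] = 2 + 0 = 2, A[0][1] + B[1][1] = 2 + 5 = 7, A[0][2] + B[2][1] = 1 + -1 = 0) = 0 (attained at k = 2)
  C[0][2] = min over k of (A[0][0] + B[0][2] = 2 + 9 = 11, A[0][1] + B[1][2] = 2 + 9 = 11, A[0][2] + B[2][2] = 1 + 7 = 8) = 8 (attained at k = 2)
  C[1][0] = min over k of (A[1][0] + B[0][0] = 7 + 8 = 15, A[1][1] + B[1][0] = 0 + 5 = 5, A[1][2] + B[2][0] = -2 + 8 = 6) = 5 (attained at k = 1)
  C[1][1] = min over k of (A[1][0] + B[0][1] = 7 + 0 = 7, A[1][1] + B[1][1] = 0 + 5 = 5, A[1][2] + B[2][1] = -2 + -1 = -3) = -3 (attained at k = 2)
  C[1][2] = min over k of (A[1][0] + B[0][2] = 7 + 9 = 16, A[1][1] + B[1][2] = 0 + 9 = 9, A[1][2] + B[2][2] = -2 + 7 = 5) = 5 (attained at k = 2)
  C[2][0] = min over k of (A[2][0] + B[0][0] = 4 + 8 = 12, A[2][1] + B[1][0] = -3 + 5 = 2, A[2][2] + B[2][0] = 1 + 8 = 9) = 2 (attained at k = 1)
  C[2][1] = min over k of (A[2][0] + B[0][1] = 4 + 0 = 4, A[2][1] + B[1][1] = -3 + 5 = 2, A[2][2] + B[2][1] = 1 + -1 = 0) = 0 (attained at k = 2)
  C[2][2] = min over k of (A[2][0] + B[0][2] = 4 + 9 = 13, A[2][1] + B[1][2] = -3 + 9 = 6, A[2][2] + B[2][2] = 1 + 7 = 8) = 6 (attained at k = 1)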